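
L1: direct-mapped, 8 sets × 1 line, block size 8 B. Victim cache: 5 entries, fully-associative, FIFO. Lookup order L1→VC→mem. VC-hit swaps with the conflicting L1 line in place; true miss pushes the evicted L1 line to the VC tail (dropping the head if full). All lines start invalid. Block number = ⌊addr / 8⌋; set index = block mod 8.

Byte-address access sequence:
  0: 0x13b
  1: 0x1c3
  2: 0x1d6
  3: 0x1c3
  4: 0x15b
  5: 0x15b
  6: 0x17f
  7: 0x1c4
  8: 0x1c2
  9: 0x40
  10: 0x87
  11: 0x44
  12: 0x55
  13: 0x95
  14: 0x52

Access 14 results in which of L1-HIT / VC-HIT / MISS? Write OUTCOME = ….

OUTCOME = VC-HIT

0: 0x13b (blk 39, set 7) → MISS  vc=[]
1: 0x1c3 (blk 56, set 0) → MISS  vc=[]
2: 0x1d6 (blk 58, set 2) → MISS  vc=[]
3: 0x1c3 (blk 56, set 0) → L1-HIT  vc=[]
4: 0x15b (blk 43, set 3) → MISS  vc=[]
5: 0x15b (blk 43, set 3) → L1-HIT  vc=[]
6: 0x17f (blk 47, set 7) → MISS  vc=[39]
7: 0x1c4 (blk 56, set 0) → L1-HIT  vc=[39]
8: 0x1c2 (blk 56, set 0) → L1-HIT  vc=[39]
9: 0x40 (blk 8, set 0) → MISS  vc=[39, 56]
10: 0x87 (blk 16, set 0) → MISS  vc=[39, 56, 8]
11: 0x44 (blk 8, set 0) → VC-HIT  vc=[39, 56, 16]
12: 0x55 (blk 10, set 2) → MISS  vc=[39, 56, 16, 58]
13: 0x95 (blk 18, set 2) → MISS  vc=[39, 56, 16, 58, 10]
14: 0x52 (blk 10, set 2) → VC-HIT  vc=[39, 56, 16, 58, 18]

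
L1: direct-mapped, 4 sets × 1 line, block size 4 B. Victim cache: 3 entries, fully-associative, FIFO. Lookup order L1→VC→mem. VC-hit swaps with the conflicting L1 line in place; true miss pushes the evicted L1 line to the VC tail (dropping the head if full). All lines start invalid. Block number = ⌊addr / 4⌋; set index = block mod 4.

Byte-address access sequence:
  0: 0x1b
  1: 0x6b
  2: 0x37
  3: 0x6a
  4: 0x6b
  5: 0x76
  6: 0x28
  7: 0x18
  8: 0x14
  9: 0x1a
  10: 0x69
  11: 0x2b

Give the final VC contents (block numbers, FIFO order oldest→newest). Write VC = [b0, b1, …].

VC = [6, 29, 26]

  [0] addr=0x1b blk=6 s=2: MISS | VC []
  [1] addr=0x6b blk=26 s=2: MISS | VC [6]
  [2] addr=0x37 blk=13 s=1: MISS | VC [6]
  [3] addr=0x6a blk=26 s=2: L1-HIT | VC [6]
  [4] addr=0x6b blk=26 s=2: L1-HIT | VC [6]
  [5] addr=0x76 blk=29 s=1: MISS | VC [6, 13]
  [6] addr=0x28 blk=10 s=2: MISS | VC [6, 13, 26]
  [7] addr=0x18 blk=6 s=2: VC-HIT | VC [10, 13, 26]
  [8] addr=0x14 blk=5 s=1: MISS | VC [13, 26, 29]
  [9] addr=0x1a blk=6 s=2: L1-HIT | VC [13, 26, 29]
  [10] addr=0x69 blk=26 s=2: VC-HIT | VC [13, 6, 29]
  [11] addr=0x2b blk=10 s=2: MISS | VC [6, 29, 26]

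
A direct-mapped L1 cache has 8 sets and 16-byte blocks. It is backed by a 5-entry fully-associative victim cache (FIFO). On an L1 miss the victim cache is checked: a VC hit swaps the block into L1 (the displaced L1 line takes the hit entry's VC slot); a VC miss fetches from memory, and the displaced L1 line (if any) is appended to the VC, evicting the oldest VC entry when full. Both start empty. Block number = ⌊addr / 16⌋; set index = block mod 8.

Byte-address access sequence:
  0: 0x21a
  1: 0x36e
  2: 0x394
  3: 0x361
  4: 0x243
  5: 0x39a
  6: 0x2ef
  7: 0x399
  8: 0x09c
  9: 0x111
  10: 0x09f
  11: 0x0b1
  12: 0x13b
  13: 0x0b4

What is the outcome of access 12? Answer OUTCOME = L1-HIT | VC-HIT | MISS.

#0 0x21a→b33/s1 MISS; vc=[]
#1 0x36e→b54/s6 MISS; vc=[]
#2 0x394→b57/s1 MISS; vc=[33]
#3 0x361→b54/s6 L1-HIT; vc=[33]
#4 0x243→b36/s4 MISS; vc=[33]
#5 0x39a→b57/s1 L1-HIT; vc=[33]
#6 0x2ef→b46/s6 MISS; vc=[33,54]
#7 0x399→b57/s1 L1-HIT; vc=[33,54]
#8 0x9c→b9/s1 MISS; vc=[33,54,57]
#9 0x111→b17/s1 MISS; vc=[33,54,57,9]
#10 0x9f→b9/s1 VC-HIT; vc=[33,54,57,17]
#11 0xb1→b11/s3 MISS; vc=[33,54,57,17]
#12 0x13b→b19/s3 MISS; vc=[33,54,57,17,11]
#13 0xb4→b11/s3 VC-HIT; vc=[33,54,57,17,19]

OUTCOME = MISS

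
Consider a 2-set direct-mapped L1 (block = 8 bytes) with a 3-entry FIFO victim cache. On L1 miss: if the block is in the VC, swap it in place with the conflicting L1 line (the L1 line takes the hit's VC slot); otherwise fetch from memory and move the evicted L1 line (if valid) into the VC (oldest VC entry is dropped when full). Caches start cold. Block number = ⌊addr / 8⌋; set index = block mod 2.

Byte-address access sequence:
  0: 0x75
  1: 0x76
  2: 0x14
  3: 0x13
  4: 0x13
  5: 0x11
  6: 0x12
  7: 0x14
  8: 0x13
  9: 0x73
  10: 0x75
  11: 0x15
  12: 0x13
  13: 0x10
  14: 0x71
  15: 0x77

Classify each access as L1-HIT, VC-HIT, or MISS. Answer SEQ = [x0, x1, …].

SEQ = [MISS, L1-HIT, MISS, L1-HIT, L1-HIT, L1-HIT, L1-HIT, L1-HIT, L1-HIT, VC-HIT, L1-HIT, VC-HIT, L1-HIT, L1-HIT, VC-HIT, L1-HIT]

  [0] addr=0x75 blk=14 s=0: MISS | VC []
  [1] addr=0x76 blk=14 s=0: L1-HIT | VC []
  [2] addr=0x14 blk=2 s=0: MISS | VC [14]
  [3] addr=0x13 blk=2 s=0: L1-HIT | VC [14]
  [4] addr=0x13 blk=2 s=0: L1-HIT | VC [14]
  [5] addr=0x11 blk=2 s=0: L1-HIT | VC [14]
  [6] addr=0x12 blk=2 s=0: L1-HIT | VC [14]
  [7] addr=0x14 blk=2 s=0: L1-HIT | VC [14]
  [8] addr=0x13 blk=2 s=0: L1-HIT | VC [14]
  [9] addr=0x73 blk=14 s=0: VC-HIT | VC [2]
  [10] addr=0x75 blk=14 s=0: L1-HIT | VC [2]
  [11] addr=0x15 blk=2 s=0: VC-HIT | VC [14]
  [12] addr=0x13 blk=2 s=0: L1-HIT | VC [14]
  [13] addr=0x10 blk=2 s=0: L1-HIT | VC [14]
  [14] addr=0x71 blk=14 s=0: VC-HIT | VC [2]
  [15] addr=0x77 blk=14 s=0: L1-HIT | VC [2]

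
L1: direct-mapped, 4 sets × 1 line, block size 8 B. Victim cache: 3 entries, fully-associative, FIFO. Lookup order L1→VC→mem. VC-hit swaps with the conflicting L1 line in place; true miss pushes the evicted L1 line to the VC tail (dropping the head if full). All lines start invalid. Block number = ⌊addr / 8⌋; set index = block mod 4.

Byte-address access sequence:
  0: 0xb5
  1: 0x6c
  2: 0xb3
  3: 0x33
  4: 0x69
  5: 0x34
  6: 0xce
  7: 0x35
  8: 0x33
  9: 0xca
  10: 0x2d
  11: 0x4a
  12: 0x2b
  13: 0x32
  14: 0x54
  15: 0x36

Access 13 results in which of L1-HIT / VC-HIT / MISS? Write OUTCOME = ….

OUTCOME = L1-HIT

#0 0xb5→b22/s2 MISS; vc=[]
#1 0x6c→b13/s1 MISS; vc=[]
#2 0xb3→b22/s2 L1-HIT; vc=[]
#3 0x33→b6/s2 MISS; vc=[22]
#4 0x69→b13/s1 L1-HIT; vc=[22]
#5 0x34→b6/s2 L1-HIT; vc=[22]
#6 0xce→b25/s1 MISS; vc=[22,13]
#7 0x35→b6/s2 L1-HIT; vc=[22,13]
#8 0x33→b6/s2 L1-HIT; vc=[22,13]
#9 0xca→b25/s1 L1-HIT; vc=[22,13]
#10 0x2d→b5/s1 MISS; vc=[22,13,25]
#11 0x4a→b9/s1 MISS; vc=[13,25,5]
#12 0x2b→b5/s1 VC-HIT; vc=[13,25,9]
#13 0x32→b6/s2 L1-HIT; vc=[13,25,9]
#14 0x54→b10/s2 MISS; vc=[25,9,6]
#15 0x36→b6/s2 VC-HIT; vc=[25,9,10]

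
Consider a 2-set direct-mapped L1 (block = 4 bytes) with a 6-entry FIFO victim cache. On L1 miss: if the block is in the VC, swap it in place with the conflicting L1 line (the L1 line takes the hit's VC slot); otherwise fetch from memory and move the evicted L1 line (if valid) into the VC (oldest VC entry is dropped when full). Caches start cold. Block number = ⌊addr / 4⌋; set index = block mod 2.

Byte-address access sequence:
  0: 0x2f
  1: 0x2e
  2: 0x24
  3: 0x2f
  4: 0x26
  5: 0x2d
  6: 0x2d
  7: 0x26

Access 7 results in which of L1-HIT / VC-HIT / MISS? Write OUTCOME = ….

OUTCOME = VC-HIT

0: 0x2f (blk 11, set 1) → MISS  vc=[]
1: 0x2e (blk 11, set 1) → L1-HIT  vc=[]
2: 0x24 (blk 9, set 1) → MISS  vc=[11]
3: 0x2f (blk 11, set 1) → VC-HIT  vc=[9]
4: 0x26 (blk 9, set 1) → VC-HIT  vc=[11]
5: 0x2d (blk 11, set 1) → VC-HIT  vc=[9]
6: 0x2d (blk 11, set 1) → L1-HIT  vc=[9]
7: 0x26 (blk 9, set 1) → VC-HIT  vc=[11]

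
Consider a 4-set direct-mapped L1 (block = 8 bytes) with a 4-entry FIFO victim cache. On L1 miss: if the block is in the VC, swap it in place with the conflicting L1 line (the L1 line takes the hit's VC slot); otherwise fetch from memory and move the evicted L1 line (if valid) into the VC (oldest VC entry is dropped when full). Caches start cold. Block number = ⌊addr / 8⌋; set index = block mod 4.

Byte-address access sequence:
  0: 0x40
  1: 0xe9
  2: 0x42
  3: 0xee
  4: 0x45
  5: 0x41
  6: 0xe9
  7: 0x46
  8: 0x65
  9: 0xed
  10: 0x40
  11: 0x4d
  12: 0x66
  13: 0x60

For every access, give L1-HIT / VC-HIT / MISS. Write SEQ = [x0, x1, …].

SEQ = [MISS, MISS, L1-HIT, L1-HIT, L1-HIT, L1-HIT, L1-HIT, L1-HIT, MISS, L1-HIT, VC-HIT, MISS, VC-HIT, L1-HIT]

  [0] addr=0x40 blk=8 s=0: MISS | VC []
  [1] addr=0xe9 blk=29 s=1: MISS | VC []
  [2] addr=0x42 blk=8 s=0: L1-HIT | VC []
  [3] addr=0xee blk=29 s=1: L1-HIT | VC []
  [4] addr=0x45 blk=8 s=0: L1-HIT | VC []
  [5] addr=0x41 blk=8 s=0: L1-HIT | VC []
  [6] addr=0xe9 blk=29 s=1: L1-HIT | VC []
  [7] addr=0x46 blk=8 s=0: L1-HIT | VC []
  [8] addr=0x65 blk=12 s=0: MISS | VC [8]
  [9] addr=0xed blk=29 s=1: L1-HIT | VC [8]
  [10] addr=0x40 blk=8 s=0: VC-HIT | VC [12]
  [11] addr=0x4d blk=9 s=1: MISS | VC [12, 29]
  [12] addr=0x66 blk=12 s=0: VC-HIT | VC [8, 29]
  [13] addr=0x60 blk=12 s=0: L1-HIT | VC [8, 29]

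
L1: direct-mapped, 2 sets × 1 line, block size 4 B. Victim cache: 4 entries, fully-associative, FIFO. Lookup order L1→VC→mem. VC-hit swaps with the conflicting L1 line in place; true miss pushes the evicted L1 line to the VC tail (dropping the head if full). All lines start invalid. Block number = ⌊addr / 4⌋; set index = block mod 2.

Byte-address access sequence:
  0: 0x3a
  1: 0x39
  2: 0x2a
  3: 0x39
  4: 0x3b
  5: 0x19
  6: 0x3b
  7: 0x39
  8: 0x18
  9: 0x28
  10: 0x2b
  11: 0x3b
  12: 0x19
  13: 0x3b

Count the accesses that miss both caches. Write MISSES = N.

MISSES = 3

#0 0x3a→b14/s0 MISS; vc=[]
#1 0x39→b14/s0 L1-HIT; vc=[]
#2 0x2a→b10/s0 MISS; vc=[14]
#3 0x39→b14/s0 VC-HIT; vc=[10]
#4 0x3b→b14/s0 L1-HIT; vc=[10]
#5 0x19→b6/s0 MISS; vc=[10,14]
#6 0x3b→b14/s0 VC-HIT; vc=[10,6]
#7 0x39→b14/s0 L1-HIT; vc=[10,6]
#8 0x18→b6/s0 VC-HIT; vc=[10,14]
#9 0x28→b10/s0 VC-HIT; vc=[6,14]
#10 0x2b→b10/s0 L1-HIT; vc=[6,14]
#11 0x3b→b14/s0 VC-HIT; vc=[6,10]
#12 0x19→b6/s0 VC-HIT; vc=[14,10]
#13 0x3b→b14/s0 VC-HIT; vc=[6,10]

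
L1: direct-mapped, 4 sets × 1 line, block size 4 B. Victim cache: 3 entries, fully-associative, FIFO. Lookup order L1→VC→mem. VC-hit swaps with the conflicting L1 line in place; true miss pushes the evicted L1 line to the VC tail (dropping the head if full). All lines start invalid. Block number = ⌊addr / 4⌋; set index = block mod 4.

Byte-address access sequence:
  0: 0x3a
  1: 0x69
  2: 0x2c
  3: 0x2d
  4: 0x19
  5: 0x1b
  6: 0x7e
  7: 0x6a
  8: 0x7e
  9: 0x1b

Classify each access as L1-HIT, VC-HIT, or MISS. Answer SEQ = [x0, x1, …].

0: 0x3a (blk 14, set 2) → MISS  vc=[]
1: 0x69 (blk 26, set 2) → MISS  vc=[14]
2: 0x2c (blk 11, set 3) → MISS  vc=[14]
3: 0x2d (blk 11, set 3) → L1-HIT  vc=[14]
4: 0x19 (blk 6, set 2) → MISS  vc=[14, 26]
5: 0x1b (blk 6, set 2) → L1-HIT  vc=[14, 26]
6: 0x7e (blk 31, set 3) → MISS  vc=[14, 26, 11]
7: 0x6a (blk 26, set 2) → VC-HIT  vc=[14, 6, 11]
8: 0x7e (blk 31, set 3) → L1-HIT  vc=[14, 6, 11]
9: 0x1b (blk 6, set 2) → VC-HIT  vc=[14, 26, 11]

SEQ = [MISS, MISS, MISS, L1-HIT, MISS, L1-HIT, MISS, VC-HIT, L1-HIT, VC-HIT]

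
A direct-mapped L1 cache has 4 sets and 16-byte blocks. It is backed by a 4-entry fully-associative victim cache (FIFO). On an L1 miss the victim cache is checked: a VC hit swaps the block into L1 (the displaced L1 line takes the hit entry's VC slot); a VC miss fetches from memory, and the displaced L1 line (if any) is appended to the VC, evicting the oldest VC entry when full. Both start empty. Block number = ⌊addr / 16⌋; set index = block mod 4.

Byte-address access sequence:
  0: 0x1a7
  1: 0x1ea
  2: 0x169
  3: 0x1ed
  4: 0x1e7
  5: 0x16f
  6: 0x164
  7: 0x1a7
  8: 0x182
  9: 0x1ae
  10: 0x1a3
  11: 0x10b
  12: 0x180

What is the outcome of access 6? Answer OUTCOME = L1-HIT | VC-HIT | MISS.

OUTCOME = L1-HIT

  [0] addr=0x1a7 blk=26 s=2: MISS | VC []
  [1] addr=0x1ea blk=30 s=2: MISS | VC [26]
  [2] addr=0x169 blk=22 s=2: MISS | VC [26, 30]
  [3] addr=0x1ed blk=30 s=2: VC-HIT | VC [26, 22]
  [4] addr=0x1e7 blk=30 s=2: L1-HIT | VC [26, 22]
  [5] addr=0x16f blk=22 s=2: VC-HIT | VC [26, 30]
  [6] addr=0x164 blk=22 s=2: L1-HIT | VC [26, 30]
  [7] addr=0x1a7 blk=26 s=2: VC-HIT | VC [22, 30]
  [8] addr=0x182 blk=24 s=0: MISS | VC [22, 30]
  [9] addr=0x1ae blk=26 s=2: L1-HIT | VC [22, 30]
  [10] addr=0x1a3 blk=26 s=2: L1-HIT | VC [22, 30]
  [11] addr=0x10b blk=16 s=0: MISS | VC [22, 30, 24]
  [12] addr=0x180 blk=24 s=0: VC-HIT | VC [22, 30, 16]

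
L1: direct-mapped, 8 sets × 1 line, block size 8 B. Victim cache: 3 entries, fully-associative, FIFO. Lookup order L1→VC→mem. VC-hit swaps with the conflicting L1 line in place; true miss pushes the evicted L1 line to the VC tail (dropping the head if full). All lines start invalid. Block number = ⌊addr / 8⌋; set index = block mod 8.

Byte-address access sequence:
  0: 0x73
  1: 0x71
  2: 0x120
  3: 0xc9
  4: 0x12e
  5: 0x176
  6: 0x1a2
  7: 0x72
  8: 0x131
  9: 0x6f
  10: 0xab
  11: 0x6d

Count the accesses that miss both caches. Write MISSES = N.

0: 0x73 (blk 14, set 6) → MISS  vc=[]
1: 0x71 (blk 14, set 6) → L1-HIT  vc=[]
2: 0x120 (blk 36, set 4) → MISS  vc=[]
3: 0xc9 (blk 25, set 1) → MISS  vc=[]
4: 0x12e (blk 37, set 5) → MISS  vc=[]
5: 0x176 (blk 46, set 6) → MISS  vc=[14]
6: 0x1a2 (blk 52, set 4) → MISS  vc=[14, 36]
7: 0x72 (blk 14, set 6) → VC-HIT  vc=[46, 36]
8: 0x131 (blk 38, set 6) → MISS  vc=[46, 36, 14]
9: 0x6f (blk 13, set 5) → MISS  vc=[36, 14, 37]
10: 0xab (blk 21, set 5) → MISS  vc=[14, 37, 13]
11: 0x6d (blk 13, set 5) → VC-HIT  vc=[14, 37, 21]

MISSES = 9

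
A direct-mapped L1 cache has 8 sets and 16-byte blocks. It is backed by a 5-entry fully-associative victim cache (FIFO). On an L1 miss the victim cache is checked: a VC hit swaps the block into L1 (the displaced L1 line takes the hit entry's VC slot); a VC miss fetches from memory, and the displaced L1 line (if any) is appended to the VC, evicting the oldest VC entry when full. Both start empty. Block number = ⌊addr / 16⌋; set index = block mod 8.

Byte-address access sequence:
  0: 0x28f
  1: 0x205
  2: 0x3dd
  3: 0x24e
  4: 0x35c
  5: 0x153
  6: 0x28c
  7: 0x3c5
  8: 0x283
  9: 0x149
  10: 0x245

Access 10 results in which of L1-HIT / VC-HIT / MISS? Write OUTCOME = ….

OUTCOME = VC-HIT

0: 0x28f (blk 40, set 0) → MISS  vc=[]
1: 0x205 (blk 32, set 0) → MISS  vc=[40]
2: 0x3dd (blk 61, set 5) → MISS  vc=[40]
3: 0x24e (blk 36, set 4) → MISS  vc=[40]
4: 0x35c (blk 53, set 5) → MISS  vc=[40, 61]
5: 0x153 (blk 21, set 5) → MISS  vc=[40, 61, 53]
6: 0x28c (blk 40, set 0) → VC-HIT  vc=[32, 61, 53]
7: 0x3c5 (blk 60, set 4) → MISS  vc=[32, 61, 53, 36]
8: 0x283 (blk 40, set 0) → L1-HIT  vc=[32, 61, 53, 36]
9: 0x149 (blk 20, set 4) → MISS  vc=[32, 61, 53, 36, 60]
10: 0x245 (blk 36, set 4) → VC-HIT  vc=[32, 61, 53, 20, 60]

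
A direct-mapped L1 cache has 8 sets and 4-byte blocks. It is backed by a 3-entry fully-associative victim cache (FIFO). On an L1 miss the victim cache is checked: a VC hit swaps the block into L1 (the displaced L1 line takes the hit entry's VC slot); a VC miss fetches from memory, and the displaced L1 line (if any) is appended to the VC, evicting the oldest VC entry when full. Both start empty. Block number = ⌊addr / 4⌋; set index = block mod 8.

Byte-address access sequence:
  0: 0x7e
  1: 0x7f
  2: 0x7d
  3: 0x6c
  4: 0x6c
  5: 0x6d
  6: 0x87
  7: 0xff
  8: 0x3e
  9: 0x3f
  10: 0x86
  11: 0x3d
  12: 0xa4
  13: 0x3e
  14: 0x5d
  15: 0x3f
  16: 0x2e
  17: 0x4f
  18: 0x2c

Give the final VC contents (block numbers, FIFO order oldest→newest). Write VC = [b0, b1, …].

0: 0x7e (blk 31, set 7) → MISS  vc=[]
1: 0x7f (blk 31, set 7) → L1-HIT  vc=[]
2: 0x7d (blk 31, set 7) → L1-HIT  vc=[]
3: 0x6c (blk 27, set 3) → MISS  vc=[]
4: 0x6c (blk 27, set 3) → L1-HIT  vc=[]
5: 0x6d (blk 27, set 3) → L1-HIT  vc=[]
6: 0x87 (blk 33, set 1) → MISS  vc=[]
7: 0xff (blk 63, set 7) → MISS  vc=[31]
8: 0x3e (blk 15, set 7) → MISS  vc=[31, 63]
9: 0x3f (blk 15, set 7) → L1-HIT  vc=[31, 63]
10: 0x86 (blk 33, set 1) → L1-HIT  vc=[31, 63]
11: 0x3d (blk 15, set 7) → L1-HIT  vc=[31, 63]
12: 0xa4 (blk 41, set 1) → MISS  vc=[31, 63, 33]
13: 0x3e (blk 15, set 7) → L1-HIT  vc=[31, 63, 33]
14: 0x5d (blk 23, set 7) → MISS  vc=[63, 33, 15]
15: 0x3f (blk 15, set 7) → VC-HIT  vc=[63, 33, 23]
16: 0x2e (blk 11, set 3) → MISS  vc=[33, 23, 27]
17: 0x4f (blk 19, set 3) → MISS  vc=[23, 27, 11]
18: 0x2c (blk 11, set 3) → VC-HIT  vc=[23, 27, 19]

VC = [23, 27, 19]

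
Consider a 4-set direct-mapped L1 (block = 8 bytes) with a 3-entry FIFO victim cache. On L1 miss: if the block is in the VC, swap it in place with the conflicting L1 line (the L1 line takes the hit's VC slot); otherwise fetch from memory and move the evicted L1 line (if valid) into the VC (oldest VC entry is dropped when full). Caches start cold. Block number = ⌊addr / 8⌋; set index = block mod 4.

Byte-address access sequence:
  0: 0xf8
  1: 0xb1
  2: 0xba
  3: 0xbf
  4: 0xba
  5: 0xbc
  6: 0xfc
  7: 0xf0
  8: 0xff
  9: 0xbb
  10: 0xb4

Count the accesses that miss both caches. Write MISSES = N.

#0 0xf8→b31/s3 MISS; vc=[]
#1 0xb1→b22/s2 MISS; vc=[]
#2 0xba→b23/s3 MISS; vc=[31]
#3 0xbf→b23/s3 L1-HIT; vc=[31]
#4 0xba→b23/s3 L1-HIT; vc=[31]
#5 0xbc→b23/s3 L1-HIT; vc=[31]
#6 0xfc→b31/s3 VC-HIT; vc=[23]
#7 0xf0→b30/s2 MISS; vc=[23,22]
#8 0xff→b31/s3 L1-HIT; vc=[23,22]
#9 0xbb→b23/s3 VC-HIT; vc=[31,22]
#10 0xb4→b22/s2 VC-HIT; vc=[31,30]

MISSES = 4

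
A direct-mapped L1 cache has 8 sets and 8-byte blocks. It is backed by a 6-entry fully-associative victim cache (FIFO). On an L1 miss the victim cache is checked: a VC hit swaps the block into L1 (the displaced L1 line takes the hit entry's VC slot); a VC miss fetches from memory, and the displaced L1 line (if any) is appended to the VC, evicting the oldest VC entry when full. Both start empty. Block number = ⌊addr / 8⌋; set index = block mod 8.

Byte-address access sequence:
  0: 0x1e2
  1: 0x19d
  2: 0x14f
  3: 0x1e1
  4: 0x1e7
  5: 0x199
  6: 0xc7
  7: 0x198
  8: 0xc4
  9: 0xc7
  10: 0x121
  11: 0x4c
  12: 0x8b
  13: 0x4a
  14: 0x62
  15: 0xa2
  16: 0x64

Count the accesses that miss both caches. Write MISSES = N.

MISSES = 9

#0 0x1e2→b60/s4 MISS; vc=[]
#1 0x19d→b51/s3 MISS; vc=[]
#2 0x14f→b41/s1 MISS; vc=[]
#3 0x1e1→b60/s4 L1-HIT; vc=[]
#4 0x1e7→b60/s4 L1-HIT; vc=[]
#5 0x199→b51/s3 L1-HIT; vc=[]
#6 0xc7→b24/s0 MISS; vc=[]
#7 0x198→b51/s3 L1-HIT; vc=[]
#8 0xc4→b24/s0 L1-HIT; vc=[]
#9 0xc7→b24/s0 L1-HIT; vc=[]
#10 0x121→b36/s4 MISS; vc=[60]
#11 0x4c→b9/s1 MISS; vc=[60,41]
#12 0x8b→b17/s1 MISS; vc=[60,41,9]
#13 0x4a→b9/s1 VC-HIT; vc=[60,41,17]
#14 0x62→b12/s4 MISS; vc=[60,41,17,36]
#15 0xa2→b20/s4 MISS; vc=[60,41,17,36,12]
#16 0x64→b12/s4 VC-HIT; vc=[60,41,17,36,20]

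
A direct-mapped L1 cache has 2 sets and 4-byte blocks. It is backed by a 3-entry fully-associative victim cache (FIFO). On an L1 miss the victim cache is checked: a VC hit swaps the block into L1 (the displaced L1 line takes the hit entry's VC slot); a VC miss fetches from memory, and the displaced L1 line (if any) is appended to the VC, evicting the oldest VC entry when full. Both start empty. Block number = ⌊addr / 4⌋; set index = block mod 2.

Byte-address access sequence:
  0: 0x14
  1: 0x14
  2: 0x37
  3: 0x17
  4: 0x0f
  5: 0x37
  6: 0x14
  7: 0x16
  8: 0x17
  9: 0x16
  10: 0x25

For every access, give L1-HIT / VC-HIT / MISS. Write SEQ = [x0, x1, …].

#0 0x14→b5/s1 MISS; vc=[]
#1 0x14→b5/s1 L1-HIT; vc=[]
#2 0x37→b13/s1 MISS; vc=[5]
#3 0x17→b5/s1 VC-HIT; vc=[13]
#4 0xf→b3/s1 MISS; vc=[13,5]
#5 0x37→b13/s1 VC-HIT; vc=[3,5]
#6 0x14→b5/s1 VC-HIT; vc=[3,13]
#7 0x16→b5/s1 L1-HIT; vc=[3,13]
#8 0x17→b5/s1 L1-HIT; vc=[3,13]
#9 0x16→b5/s1 L1-HIT; vc=[3,13]
#10 0x25→b9/s1 MISS; vc=[3,13,5]

SEQ = [MISS, L1-HIT, MISS, VC-HIT, MISS, VC-HIT, VC-HIT, L1-HIT, L1-HIT, L1-HIT, MISS]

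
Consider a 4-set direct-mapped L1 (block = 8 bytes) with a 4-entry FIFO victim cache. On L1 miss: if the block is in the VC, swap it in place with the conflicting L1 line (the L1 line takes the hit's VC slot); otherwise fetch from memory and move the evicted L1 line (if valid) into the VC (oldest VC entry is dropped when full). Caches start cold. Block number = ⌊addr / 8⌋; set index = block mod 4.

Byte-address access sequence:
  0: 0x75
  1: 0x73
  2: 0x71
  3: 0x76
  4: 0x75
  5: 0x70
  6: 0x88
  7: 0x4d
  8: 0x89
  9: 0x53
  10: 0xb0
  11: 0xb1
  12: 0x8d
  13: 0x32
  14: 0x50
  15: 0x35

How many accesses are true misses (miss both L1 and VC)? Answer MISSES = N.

MISSES = 6

0: 0x75 (blk 14, set 2) → MISS  vc=[]
1: 0x73 (blk 14, set 2) → L1-HIT  vc=[]
2: 0x71 (blk 14, set 2) → L1-HIT  vc=[]
3: 0x76 (blk 14, set 2) → L1-HIT  vc=[]
4: 0x75 (blk 14, set 2) → L1-HIT  vc=[]
5: 0x70 (blk 14, set 2) → L1-HIT  vc=[]
6: 0x88 (blk 17, set 1) → MISS  vc=[]
7: 0x4d (blk 9, set 1) → MISS  vc=[17]
8: 0x89 (blk 17, set 1) → VC-HIT  vc=[9]
9: 0x53 (blk 10, set 2) → MISS  vc=[9, 14]
10: 0xb0 (blk 22, set 2) → MISS  vc=[9, 14, 10]
11: 0xb1 (blk 22, set 2) → L1-HIT  vc=[9, 14, 10]
12: 0x8d (blk 17, set 1) → L1-HIT  vc=[9, 14, 10]
13: 0x32 (blk 6, set 2) → MISS  vc=[9, 14, 10, 22]
14: 0x50 (blk 10, set 2) → VC-HIT  vc=[9, 14, 6, 22]
15: 0x35 (blk 6, set 2) → VC-HIT  vc=[9, 14, 10, 22]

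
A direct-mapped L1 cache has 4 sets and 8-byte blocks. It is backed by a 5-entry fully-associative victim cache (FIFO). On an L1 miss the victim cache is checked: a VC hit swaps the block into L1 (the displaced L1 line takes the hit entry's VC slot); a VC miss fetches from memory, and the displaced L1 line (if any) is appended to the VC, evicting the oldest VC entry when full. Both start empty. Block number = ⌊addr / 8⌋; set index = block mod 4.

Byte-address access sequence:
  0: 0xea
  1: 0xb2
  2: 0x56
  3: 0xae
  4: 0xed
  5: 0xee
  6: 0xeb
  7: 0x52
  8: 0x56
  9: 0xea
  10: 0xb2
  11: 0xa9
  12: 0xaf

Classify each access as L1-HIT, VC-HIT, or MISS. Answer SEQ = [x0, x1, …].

  [0] addr=0xea blk=29 s=1: MISS | VC []
  [1] addr=0xb2 blk=22 s=2: MISS | VC []
  [2] addr=0x56 blk=10 s=2: MISS | VC [22]
  [3] addr=0xae blk=21 s=1: MISS | VC [22, 29]
  [4] addr=0xed blk=29 s=1: VC-HIT | VC [22, 21]
  [5] addr=0xee blk=29 s=1: L1-HIT | VC [22, 21]
  [6] addr=0xeb blk=29 s=1: L1-HIT | VC [22, 21]
  [7] addr=0x52 blk=10 s=2: L1-HIT | VC [22, 21]
  [8] addr=0x56 blk=10 s=2: L1-HIT | VC [22, 21]
  [9] addr=0xea blk=29 s=1: L1-HIT | VC [22, 21]
  [10] addr=0xb2 blk=22 s=2: VC-HIT | VC [10, 21]
  [11] addr=0xa9 blk=21 s=1: VC-HIT | VC [10, 29]
  [12] addr=0xaf blk=21 s=1: L1-HIT | VC [10, 29]

SEQ = [MISS, MISS, MISS, MISS, VC-HIT, L1-HIT, L1-HIT, L1-HIT, L1-HIT, L1-HIT, VC-HIT, VC-HIT, L1-HIT]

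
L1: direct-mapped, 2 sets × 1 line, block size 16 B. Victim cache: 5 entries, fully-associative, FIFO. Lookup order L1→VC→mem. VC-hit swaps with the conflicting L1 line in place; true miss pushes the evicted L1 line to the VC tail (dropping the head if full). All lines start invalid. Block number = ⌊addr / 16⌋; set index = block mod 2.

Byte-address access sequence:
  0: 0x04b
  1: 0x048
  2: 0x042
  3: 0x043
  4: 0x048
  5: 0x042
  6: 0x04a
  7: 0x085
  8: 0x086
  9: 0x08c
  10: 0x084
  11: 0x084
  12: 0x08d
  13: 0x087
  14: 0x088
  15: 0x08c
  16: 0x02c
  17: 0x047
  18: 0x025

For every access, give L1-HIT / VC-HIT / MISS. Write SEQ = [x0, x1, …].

SEQ = [MISS, L1-HIT, L1-HIT, L1-HIT, L1-HIT, L1-HIT, L1-HIT, MISS, L1-HIT, L1-HIT, L1-HIT, L1-HIT, L1-HIT, L1-HIT, L1-HIT, L1-HIT, MISS, VC-HIT, VC-HIT]

  [0] addr=0x4b blk=4 s=0: MISS | VC []
  [1] addr=0x48 blk=4 s=0: L1-HIT | VC []
  [2] addr=0x42 blk=4 s=0: L1-HIT | VC []
  [3] addr=0x43 blk=4 s=0: L1-HIT | VC []
  [4] addr=0x48 blk=4 s=0: L1-HIT | VC []
  [5] addr=0x42 blk=4 s=0: L1-HIT | VC []
  [6] addr=0x4a blk=4 s=0: L1-HIT | VC []
  [7] addr=0x85 blk=8 s=0: MISS | VC [4]
  [8] addr=0x86 blk=8 s=0: L1-HIT | VC [4]
  [9] addr=0x8c blk=8 s=0: L1-HIT | VC [4]
  [10] addr=0x84 blk=8 s=0: L1-HIT | VC [4]
  [11] addr=0x84 blk=8 s=0: L1-HIT | VC [4]
  [12] addr=0x8d blk=8 s=0: L1-HIT | VC [4]
  [13] addr=0x87 blk=8 s=0: L1-HIT | VC [4]
  [14] addr=0x88 blk=8 s=0: L1-HIT | VC [4]
  [15] addr=0x8c blk=8 s=0: L1-HIT | VC [4]
  [16] addr=0x2c blk=2 s=0: MISS | VC [4, 8]
  [17] addr=0x47 blk=4 s=0: VC-HIT | VC [2, 8]
  [18] addr=0x25 blk=2 s=0: VC-HIT | VC [4, 8]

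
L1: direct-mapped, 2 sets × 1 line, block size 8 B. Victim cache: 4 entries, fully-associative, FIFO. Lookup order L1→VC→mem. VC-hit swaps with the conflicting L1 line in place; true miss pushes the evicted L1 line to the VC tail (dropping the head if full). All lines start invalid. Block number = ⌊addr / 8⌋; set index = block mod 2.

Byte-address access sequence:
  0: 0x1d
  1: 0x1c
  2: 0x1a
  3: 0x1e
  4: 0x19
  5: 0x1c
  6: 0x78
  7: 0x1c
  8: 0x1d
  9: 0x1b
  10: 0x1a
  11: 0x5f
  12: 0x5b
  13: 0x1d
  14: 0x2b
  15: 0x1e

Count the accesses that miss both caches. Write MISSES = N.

MISSES = 4

  [0] addr=0x1d blk=3 s=1: MISS | VC []
  [1] addr=0x1c blk=3 s=1: L1-HIT | VC []
  [2] addr=0x1a blk=3 s=1: L1-HIT | VC []
  [3] addr=0x1e blk=3 s=1: L1-HIT | VC []
  [4] addr=0x19 blk=3 s=1: L1-HIT | VC []
  [5] addr=0x1c blk=3 s=1: L1-HIT | VC []
  [6] addr=0x78 blk=15 s=1: MISS | VC [3]
  [7] addr=0x1c blk=3 s=1: VC-HIT | VC [15]
  [8] addr=0x1d blk=3 s=1: L1-HIT | VC [15]
  [9] addr=0x1b blk=3 s=1: L1-HIT | VC [15]
  [10] addr=0x1a blk=3 s=1: L1-HIT | VC [15]
  [11] addr=0x5f blk=11 s=1: MISS | VC [15, 3]
  [12] addr=0x5b blk=11 s=1: L1-HIT | VC [15, 3]
  [13] addr=0x1d blk=3 s=1: VC-HIT | VC [15, 11]
  [14] addr=0x2b blk=5 s=1: MISS | VC [15, 11, 3]
  [15] addr=0x1e blk=3 s=1: VC-HIT | VC [15, 11, 5]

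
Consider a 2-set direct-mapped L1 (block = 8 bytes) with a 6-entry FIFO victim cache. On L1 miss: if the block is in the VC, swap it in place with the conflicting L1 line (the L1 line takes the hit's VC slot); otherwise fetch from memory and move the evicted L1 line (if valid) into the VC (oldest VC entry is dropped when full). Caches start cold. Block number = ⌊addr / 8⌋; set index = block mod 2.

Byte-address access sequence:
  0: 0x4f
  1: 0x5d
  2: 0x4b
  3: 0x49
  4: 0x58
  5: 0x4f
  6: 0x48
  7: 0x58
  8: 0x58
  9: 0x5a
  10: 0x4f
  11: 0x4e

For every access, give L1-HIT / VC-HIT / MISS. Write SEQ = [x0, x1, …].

SEQ = [MISS, MISS, VC-HIT, L1-HIT, VC-HIT, VC-HIT, L1-HIT, VC-HIT, L1-HIT, L1-HIT, VC-HIT, L1-HIT]

#0 0x4f→b9/s1 MISS; vc=[]
#1 0x5d→b11/s1 MISS; vc=[9]
#2 0x4b→b9/s1 VC-HIT; vc=[11]
#3 0x49→b9/s1 L1-HIT; vc=[11]
#4 0x58→b11/s1 VC-HIT; vc=[9]
#5 0x4f→b9/s1 VC-HIT; vc=[11]
#6 0x48→b9/s1 L1-HIT; vc=[11]
#7 0x58→b11/s1 VC-HIT; vc=[9]
#8 0x58→b11/s1 L1-HIT; vc=[9]
#9 0x5a→b11/s1 L1-HIT; vc=[9]
#10 0x4f→b9/s1 VC-HIT; vc=[11]
#11 0x4e→b9/s1 L1-HIT; vc=[11]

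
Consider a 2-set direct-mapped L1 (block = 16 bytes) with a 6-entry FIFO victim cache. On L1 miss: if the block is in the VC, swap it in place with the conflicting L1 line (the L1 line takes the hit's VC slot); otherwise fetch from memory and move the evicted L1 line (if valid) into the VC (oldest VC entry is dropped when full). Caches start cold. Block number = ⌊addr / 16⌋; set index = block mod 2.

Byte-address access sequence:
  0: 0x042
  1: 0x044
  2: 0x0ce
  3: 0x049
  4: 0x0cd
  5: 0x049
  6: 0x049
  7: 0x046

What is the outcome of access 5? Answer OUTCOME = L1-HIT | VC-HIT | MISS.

OUTCOME = VC-HIT

#0 0x42→b4/s0 MISS; vc=[]
#1 0x44→b4/s0 L1-HIT; vc=[]
#2 0xce→b12/s0 MISS; vc=[4]
#3 0x49→b4/s0 VC-HIT; vc=[12]
#4 0xcd→b12/s0 VC-HIT; vc=[4]
#5 0x49→b4/s0 VC-HIT; vc=[12]
#6 0x49→b4/s0 L1-HIT; vc=[12]
#7 0x46→b4/s0 L1-HIT; vc=[12]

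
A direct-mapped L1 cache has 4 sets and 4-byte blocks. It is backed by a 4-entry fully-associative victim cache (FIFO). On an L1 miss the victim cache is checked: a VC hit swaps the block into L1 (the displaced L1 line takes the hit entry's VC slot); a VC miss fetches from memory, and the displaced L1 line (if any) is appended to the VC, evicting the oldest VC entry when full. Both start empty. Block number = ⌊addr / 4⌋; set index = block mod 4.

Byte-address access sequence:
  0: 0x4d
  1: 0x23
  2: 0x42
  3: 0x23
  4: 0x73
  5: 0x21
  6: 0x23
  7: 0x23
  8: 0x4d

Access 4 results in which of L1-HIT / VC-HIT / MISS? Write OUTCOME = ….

#0 0x4d→b19/s3 MISS; vc=[]
#1 0x23→b8/s0 MISS; vc=[]
#2 0x42→b16/s0 MISS; vc=[8]
#3 0x23→b8/s0 VC-HIT; vc=[16]
#4 0x73→b28/s0 MISS; vc=[16,8]
#5 0x21→b8/s0 VC-HIT; vc=[16,28]
#6 0x23→b8/s0 L1-HIT; vc=[16,28]
#7 0x23→b8/s0 L1-HIT; vc=[16,28]
#8 0x4d→b19/s3 L1-HIT; vc=[16,28]

OUTCOME = MISS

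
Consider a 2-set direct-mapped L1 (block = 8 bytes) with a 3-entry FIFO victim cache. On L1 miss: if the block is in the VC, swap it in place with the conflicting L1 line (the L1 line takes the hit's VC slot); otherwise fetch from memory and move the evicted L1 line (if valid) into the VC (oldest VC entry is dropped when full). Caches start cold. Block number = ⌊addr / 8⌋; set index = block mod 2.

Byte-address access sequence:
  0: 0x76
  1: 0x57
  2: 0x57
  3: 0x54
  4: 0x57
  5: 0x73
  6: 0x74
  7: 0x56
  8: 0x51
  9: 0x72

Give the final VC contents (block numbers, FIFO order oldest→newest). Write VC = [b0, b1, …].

  [0] addr=0x76 blk=14 s=0: MISS | VC []
  [1] addr=0x57 blk=10 s=0: MISS | VC [14]
  [2] addr=0x57 blk=10 s=0: L1-HIT | VC [14]
  [3] addr=0x54 blk=10 s=0: L1-HIT | VC [14]
  [4] addr=0x57 blk=10 s=0: L1-HIT | VC [14]
  [5] addr=0x73 blk=14 s=0: VC-HIT | VC [10]
  [6] addr=0x74 blk=14 s=0: L1-HIT | VC [10]
  [7] addr=0x56 blk=10 s=0: VC-HIT | VC [14]
  [8] addr=0x51 blk=10 s=0: L1-HIT | VC [14]
  [9] addr=0x72 blk=14 s=0: VC-HIT | VC [10]

VC = [10]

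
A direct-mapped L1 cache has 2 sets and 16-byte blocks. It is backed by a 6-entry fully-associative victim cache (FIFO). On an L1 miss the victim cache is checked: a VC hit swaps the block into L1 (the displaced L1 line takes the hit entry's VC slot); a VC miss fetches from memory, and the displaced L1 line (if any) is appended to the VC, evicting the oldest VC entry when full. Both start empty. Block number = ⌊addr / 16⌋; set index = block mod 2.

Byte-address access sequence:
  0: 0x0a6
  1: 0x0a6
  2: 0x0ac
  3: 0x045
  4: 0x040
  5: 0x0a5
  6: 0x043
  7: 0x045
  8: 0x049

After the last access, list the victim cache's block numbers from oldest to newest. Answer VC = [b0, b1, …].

VC = [10]

0: 0xa6 (blk 10, set 0) → MISS  vc=[]
1: 0xa6 (blk 10, set 0) → L1-HIT  vc=[]
2: 0xac (blk 10, set 0) → L1-HIT  vc=[]
3: 0x45 (blk 4, set 0) → MISS  vc=[10]
4: 0x40 (blk 4, set 0) → L1-HIT  vc=[10]
5: 0xa5 (blk 10, set 0) → VC-HIT  vc=[4]
6: 0x43 (blk 4, set 0) → VC-HIT  vc=[10]
7: 0x45 (blk 4, set 0) → L1-HIT  vc=[10]
8: 0x49 (blk 4, set 0) → L1-HIT  vc=[10]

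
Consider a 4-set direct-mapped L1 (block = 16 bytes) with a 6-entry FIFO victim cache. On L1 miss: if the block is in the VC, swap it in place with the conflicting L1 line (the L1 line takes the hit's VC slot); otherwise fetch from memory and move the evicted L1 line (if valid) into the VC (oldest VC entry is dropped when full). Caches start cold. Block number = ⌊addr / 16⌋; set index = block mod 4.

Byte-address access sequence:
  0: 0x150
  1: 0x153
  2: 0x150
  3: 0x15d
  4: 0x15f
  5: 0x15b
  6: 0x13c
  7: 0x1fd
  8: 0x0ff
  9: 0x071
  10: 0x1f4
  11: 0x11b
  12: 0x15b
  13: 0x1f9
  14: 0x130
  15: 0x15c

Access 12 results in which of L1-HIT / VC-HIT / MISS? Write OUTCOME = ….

0: 0x150 (blk 21, set 1) → MISS  vc=[]
1: 0x153 (blk 21, set 1) → L1-HIT  vc=[]
2: 0x150 (blk 21, set 1) → L1-HIT  vc=[]
3: 0x15d (blk 21, set 1) → L1-HIT  vc=[]
4: 0x15f (blk 21, set 1) → L1-HIT  vc=[]
5: 0x15b (blk 21, set 1) → L1-HIT  vc=[]
6: 0x13c (blk 19, set 3) → MISS  vc=[]
7: 0x1fd (blk 31, set 3) → MISS  vc=[19]
8: 0xff (blk 15, set 3) → MISS  vc=[19, 31]
9: 0x71 (blk 7, set 3) → MISS  vc=[19, 31, 15]
10: 0x1f4 (blk 31, set 3) → VC-HIT  vc=[19, 7, 15]
11: 0x11b (blk 17, set 1) → MISS  vc=[19, 7, 15, 21]
12: 0x15b (blk 21, set 1) → VC-HIT  vc=[19, 7, 15, 17]
13: 0x1f9 (blk 31, set 3) → L1-HIT  vc=[19, 7, 15, 17]
14: 0x130 (blk 19, set 3) → VC-HIT  vc=[31, 7, 15, 17]
15: 0x15c (blk 21, set 1) → L1-HIT  vc=[31, 7, 15, 17]

OUTCOME = VC-HIT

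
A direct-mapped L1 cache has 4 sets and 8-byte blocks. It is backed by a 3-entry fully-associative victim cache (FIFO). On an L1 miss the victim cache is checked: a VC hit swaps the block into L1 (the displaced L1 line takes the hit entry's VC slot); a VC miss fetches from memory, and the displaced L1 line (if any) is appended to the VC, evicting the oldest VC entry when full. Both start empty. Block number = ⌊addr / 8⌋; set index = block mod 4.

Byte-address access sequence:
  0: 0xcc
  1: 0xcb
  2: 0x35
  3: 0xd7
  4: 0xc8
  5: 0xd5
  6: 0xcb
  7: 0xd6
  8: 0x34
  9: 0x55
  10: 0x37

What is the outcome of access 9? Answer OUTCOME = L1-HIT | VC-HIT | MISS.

  [0] addr=0xcc blk=25 s=1: MISS | VC []
  [1] addr=0xcb blk=25 s=1: L1-HIT | VC []
  [2] addr=0x35 blk=6 s=2: MISS | VC []
  [3] addr=0xd7 blk=26 s=2: MISS | VC [6]
  [4] addr=0xc8 blk=25 s=1: L1-HIT | VC [6]
  [5] addr=0xd5 blk=26 s=2: L1-HIT | VC [6]
  [6] addr=0xcb blk=25 s=1: L1-HIT | VC [6]
  [7] addr=0xd6 blk=26 s=2: L1-HIT | VC [6]
  [8] addr=0x34 blk=6 s=2: VC-HIT | VC [26]
  [9] addr=0x55 blk=10 s=2: MISS | VC [26, 6]
  [10] addr=0x37 blk=6 s=2: VC-HIT | VC [26, 10]

OUTCOME = MISS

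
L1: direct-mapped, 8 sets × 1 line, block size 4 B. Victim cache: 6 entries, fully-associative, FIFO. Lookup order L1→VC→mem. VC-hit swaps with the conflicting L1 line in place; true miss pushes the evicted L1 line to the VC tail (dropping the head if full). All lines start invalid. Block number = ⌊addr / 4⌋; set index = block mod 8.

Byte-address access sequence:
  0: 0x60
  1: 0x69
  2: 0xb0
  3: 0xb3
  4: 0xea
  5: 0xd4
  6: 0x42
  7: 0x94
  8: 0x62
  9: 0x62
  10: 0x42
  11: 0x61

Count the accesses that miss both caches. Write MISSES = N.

0: 0x60 (blk 24, set 0) → MISS  vc=[]
1: 0x69 (blk 26, set 2) → MISS  vc=[]
2: 0xb0 (blk 44, set 4) → MISS  vc=[]
3: 0xb3 (blk 44, set 4) → L1-HIT  vc=[]
4: 0xea (blk 58, set 2) → MISS  vc=[26]
5: 0xd4 (blk 53, set 5) → MISS  vc=[26]
6: 0x42 (blk 16, set 0) → MISS  vc=[26, 24]
7: 0x94 (blk 37, set 5) → MISS  vc=[26, 24, 53]
8: 0x62 (blk 24, set 0) → VC-HIT  vc=[26, 16, 53]
9: 0x62 (blk 24, set 0) → L1-HIT  vc=[26, 16, 53]
10: 0x42 (blk 16, set 0) → VC-HIT  vc=[26, 24, 53]
11: 0x61 (blk 24, set 0) → VC-HIT  vc=[26, 16, 53]

MISSES = 7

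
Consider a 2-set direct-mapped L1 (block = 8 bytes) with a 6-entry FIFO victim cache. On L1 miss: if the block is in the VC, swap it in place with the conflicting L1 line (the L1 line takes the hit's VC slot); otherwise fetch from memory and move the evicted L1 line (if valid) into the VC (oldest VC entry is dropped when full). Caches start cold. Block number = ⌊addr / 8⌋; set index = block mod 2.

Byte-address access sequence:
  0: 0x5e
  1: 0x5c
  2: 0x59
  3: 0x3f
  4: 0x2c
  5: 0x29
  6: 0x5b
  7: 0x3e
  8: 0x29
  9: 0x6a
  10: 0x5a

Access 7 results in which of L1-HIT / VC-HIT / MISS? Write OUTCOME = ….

  [0] addr=0x5e blk=11 s=1: MISS | VC []
  [1] addr=0x5c blk=11 s=1: L1-HIT | VC []
  [2] addr=0x59 blk=11 s=1: L1-HIT | VC []
  [3] addr=0x3f blk=7 s=1: MISS | VC [11]
  [4] addr=0x2c blk=5 s=1: MISS | VC [11, 7]
  [5] addr=0x29 blk=5 s=1: L1-HIT | VC [11, 7]
  [6] addr=0x5b blk=11 s=1: VC-HIT | VC [5, 7]
  [7] addr=0x3e blk=7 s=1: VC-HIT | VC [5, 11]
  [8] addr=0x29 blk=5 s=1: VC-HIT | VC [7, 11]
  [9] addr=0x6a blk=13 s=1: MISS | VC [7, 11, 5]
  [10] addr=0x5a blk=11 s=1: VC-HIT | VC [7, 13, 5]

OUTCOME = VC-HIT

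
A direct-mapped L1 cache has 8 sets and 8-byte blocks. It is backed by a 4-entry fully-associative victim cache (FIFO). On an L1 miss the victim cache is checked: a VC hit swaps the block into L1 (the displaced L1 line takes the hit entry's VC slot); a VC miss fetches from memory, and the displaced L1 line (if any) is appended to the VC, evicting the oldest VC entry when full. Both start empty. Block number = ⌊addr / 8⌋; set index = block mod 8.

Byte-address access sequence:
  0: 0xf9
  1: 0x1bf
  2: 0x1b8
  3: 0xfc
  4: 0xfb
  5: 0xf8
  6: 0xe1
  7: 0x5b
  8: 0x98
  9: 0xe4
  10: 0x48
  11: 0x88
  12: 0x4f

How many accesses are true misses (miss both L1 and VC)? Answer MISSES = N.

0: 0xf9 (blk 31, set 7) → MISS  vc=[]
1: 0x1bf (blk 55, set 7) → MISS  vc=[31]
2: 0x1b8 (blk 55, set 7) → L1-HIT  vc=[31]
3: 0xfc (blk 31, set 7) → VC-HIT  vc=[55]
4: 0xfb (blk 31, set 7) → L1-HIT  vc=[55]
5: 0xf8 (blk 31, set 7) → L1-HIT  vc=[55]
6: 0xe1 (blk 28, set 4) → MISS  vc=[55]
7: 0x5b (blk 11, set 3) → MISS  vc=[55]
8: 0x98 (blk 19, set 3) → MISS  vc=[55, 11]
9: 0xe4 (blk 28, set 4) → L1-HIT  vc=[55, 11]
10: 0x48 (blk 9, set 1) → MISS  vc=[55, 11]
11: 0x88 (blk 17, set 1) → MISS  vc=[55, 11, 9]
12: 0x4f (blk 9, set 1) → VC-HIT  vc=[55, 11, 17]

MISSES = 7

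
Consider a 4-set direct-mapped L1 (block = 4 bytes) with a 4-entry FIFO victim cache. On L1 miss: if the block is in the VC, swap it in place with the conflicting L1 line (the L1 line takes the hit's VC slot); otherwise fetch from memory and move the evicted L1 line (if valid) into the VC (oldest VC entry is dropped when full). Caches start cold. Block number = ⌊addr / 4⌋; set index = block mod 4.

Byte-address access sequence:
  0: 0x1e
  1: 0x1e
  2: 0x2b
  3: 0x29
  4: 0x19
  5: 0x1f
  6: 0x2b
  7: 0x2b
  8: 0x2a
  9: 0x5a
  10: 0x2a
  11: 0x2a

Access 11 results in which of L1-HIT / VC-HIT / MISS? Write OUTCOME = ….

OUTCOME = L1-HIT

  [0] addr=0x1e blk=7 s=3: MISS | VC []
  [1] addr=0x1e blk=7 s=3: L1-HIT | VC []
  [2] addr=0x2b blk=10 s=2: MISS | VC []
  [3] addr=0x29 blk=10 s=2: L1-HIT | VC []
  [4] addr=0x19 blk=6 s=2: MISS | VC [10]
  [5] addr=0x1f blk=7 s=3: L1-HIT | VC [10]
  [6] addr=0x2b blk=10 s=2: VC-HIT | VC [6]
  [7] addr=0x2b blk=10 s=2: L1-HIT | VC [6]
  [8] addr=0x2a blk=10 s=2: L1-HIT | VC [6]
  [9] addr=0x5a blk=22 s=2: MISS | VC [6, 10]
  [10] addr=0x2a blk=10 s=2: VC-HIT | VC [6, 22]
  [11] addr=0x2a blk=10 s=2: L1-HIT | VC [6, 22]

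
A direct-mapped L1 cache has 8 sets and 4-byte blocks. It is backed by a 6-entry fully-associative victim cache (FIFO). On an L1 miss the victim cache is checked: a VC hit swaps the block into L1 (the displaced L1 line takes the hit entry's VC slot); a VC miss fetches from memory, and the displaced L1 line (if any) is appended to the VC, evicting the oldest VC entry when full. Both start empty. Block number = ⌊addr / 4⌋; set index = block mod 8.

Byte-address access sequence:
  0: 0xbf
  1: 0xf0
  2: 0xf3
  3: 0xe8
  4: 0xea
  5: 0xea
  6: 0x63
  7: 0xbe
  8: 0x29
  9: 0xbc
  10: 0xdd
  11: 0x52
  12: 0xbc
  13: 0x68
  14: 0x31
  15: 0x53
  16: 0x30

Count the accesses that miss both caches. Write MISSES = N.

0: 0xbf (blk 47, set 7) → MISS  vc=[]
1: 0xf0 (blk 60, set 4) → MISS  vc=[]
2: 0xf3 (blk 60, set 4) → L1-HIT  vc=[]
3: 0xe8 (blk 58, set 2) → MISS  vc=[]
4: 0xea (blk 58, set 2) → L1-HIT  vc=[]
5: 0xea (blk 58, set 2) → L1-HIT  vc=[]
6: 0x63 (blk 24, set 0) → MISS  vc=[]
7: 0xbe (blk 47, set 7) → L1-HIT  vc=[]
8: 0x29 (blk 10, set 2) → MISS  vc=[58]
9: 0xbc (blk 47, set 7) → L1-HIT  vc=[58]
10: 0xdd (blk 55, set 7) → MISS  vc=[58, 47]
11: 0x52 (blk 20, set 4) → MISS  vc=[58, 47, 60]
12: 0xbc (blk 47, set 7) → VC-HIT  vc=[58, 55, 60]
13: 0x68 (blk 26, set 2) → MISS  vc=[58, 55, 60, 10]
14: 0x31 (blk 12, set 4) → MISS  vc=[58, 55, 60, 10, 20]
15: 0x53 (blk 20, set 4) → VC-HIT  vc=[58, 55, 60, 10, 12]
16: 0x30 (blk 12, set 4) → VC-HIT  vc=[58, 55, 60, 10, 20]

MISSES = 9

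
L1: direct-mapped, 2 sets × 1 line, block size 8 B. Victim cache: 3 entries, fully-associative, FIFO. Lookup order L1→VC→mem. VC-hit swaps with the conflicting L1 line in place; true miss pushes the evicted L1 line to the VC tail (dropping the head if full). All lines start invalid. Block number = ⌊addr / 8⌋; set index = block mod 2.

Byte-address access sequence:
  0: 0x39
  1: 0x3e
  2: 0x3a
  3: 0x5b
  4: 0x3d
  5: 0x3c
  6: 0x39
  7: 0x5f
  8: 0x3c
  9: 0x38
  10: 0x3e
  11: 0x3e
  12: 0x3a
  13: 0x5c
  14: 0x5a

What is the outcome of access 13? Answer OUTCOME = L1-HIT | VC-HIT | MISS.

  [0] addr=0x39 blk=7 s=1: MISS | VC []
  [1] addr=0x3e blk=7 s=1: L1-HIT | VC []
  [2] addr=0x3a blk=7 s=1: L1-HIT | VC []
  [3] addr=0x5b blk=11 s=1: MISS | VC [7]
  [4] addr=0x3d blk=7 s=1: VC-HIT | VC [11]
  [5] addr=0x3c blk=7 s=1: L1-HIT | VC [11]
  [6] addr=0x39 blk=7 s=1: L1-HIT | VC [11]
  [7] addr=0x5f blk=11 s=1: VC-HIT | VC [7]
  [8] addr=0x3c blk=7 s=1: VC-HIT | VC [11]
  [9] addr=0x38 blk=7 s=1: L1-HIT | VC [11]
  [10] addr=0x3e blk=7 s=1: L1-HIT | VC [11]
  [11] addr=0x3e blk=7 s=1: L1-HIT | VC [11]
  [12] addr=0x3a blk=7 s=1: L1-HIT | VC [11]
  [13] addr=0x5c blk=11 s=1: VC-HIT | VC [7]
  [14] addr=0x5a blk=11 s=1: L1-HIT | VC [7]

OUTCOME = VC-HIT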